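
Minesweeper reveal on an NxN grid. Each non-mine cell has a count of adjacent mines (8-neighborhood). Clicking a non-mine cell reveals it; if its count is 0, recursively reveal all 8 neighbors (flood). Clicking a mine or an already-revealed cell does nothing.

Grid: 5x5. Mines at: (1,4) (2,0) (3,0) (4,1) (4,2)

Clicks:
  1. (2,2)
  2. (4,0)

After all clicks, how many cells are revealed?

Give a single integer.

Click 1 (2,2) count=0: revealed 14 new [(0,0) (0,1) (0,2) (0,3) (1,0) (1,1) (1,2) (1,3) (2,1) (2,2) (2,3) (3,1) (3,2) (3,3)] -> total=14
Click 2 (4,0) count=2: revealed 1 new [(4,0)] -> total=15

Answer: 15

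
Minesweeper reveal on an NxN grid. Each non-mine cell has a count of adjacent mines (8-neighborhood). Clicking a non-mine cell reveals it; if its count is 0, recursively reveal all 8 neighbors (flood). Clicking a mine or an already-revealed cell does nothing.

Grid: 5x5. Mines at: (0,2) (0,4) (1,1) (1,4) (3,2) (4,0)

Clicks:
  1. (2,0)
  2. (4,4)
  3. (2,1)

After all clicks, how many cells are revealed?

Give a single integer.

Click 1 (2,0) count=1: revealed 1 new [(2,0)] -> total=1
Click 2 (4,4) count=0: revealed 6 new [(2,3) (2,4) (3,3) (3,4) (4,3) (4,4)] -> total=7
Click 3 (2,1) count=2: revealed 1 new [(2,1)] -> total=8

Answer: 8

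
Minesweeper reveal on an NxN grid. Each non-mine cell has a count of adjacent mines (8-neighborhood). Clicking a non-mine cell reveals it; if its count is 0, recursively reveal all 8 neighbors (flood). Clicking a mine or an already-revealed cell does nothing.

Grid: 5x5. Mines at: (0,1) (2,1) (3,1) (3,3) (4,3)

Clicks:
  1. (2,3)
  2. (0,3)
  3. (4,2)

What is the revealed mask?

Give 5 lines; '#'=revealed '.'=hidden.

Answer: ..###
..###
..###
.....
..#..

Derivation:
Click 1 (2,3) count=1: revealed 1 new [(2,3)] -> total=1
Click 2 (0,3) count=0: revealed 8 new [(0,2) (0,3) (0,4) (1,2) (1,3) (1,4) (2,2) (2,4)] -> total=9
Click 3 (4,2) count=3: revealed 1 new [(4,2)] -> total=10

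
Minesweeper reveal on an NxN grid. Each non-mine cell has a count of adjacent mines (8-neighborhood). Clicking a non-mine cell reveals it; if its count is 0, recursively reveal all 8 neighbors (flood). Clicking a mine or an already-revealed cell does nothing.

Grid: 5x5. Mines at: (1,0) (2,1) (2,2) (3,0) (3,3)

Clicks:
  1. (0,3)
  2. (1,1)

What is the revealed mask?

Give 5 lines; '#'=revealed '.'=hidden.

Answer: .####
.####
...##
.....
.....

Derivation:
Click 1 (0,3) count=0: revealed 10 new [(0,1) (0,2) (0,3) (0,4) (1,1) (1,2) (1,3) (1,4) (2,3) (2,4)] -> total=10
Click 2 (1,1) count=3: revealed 0 new [(none)] -> total=10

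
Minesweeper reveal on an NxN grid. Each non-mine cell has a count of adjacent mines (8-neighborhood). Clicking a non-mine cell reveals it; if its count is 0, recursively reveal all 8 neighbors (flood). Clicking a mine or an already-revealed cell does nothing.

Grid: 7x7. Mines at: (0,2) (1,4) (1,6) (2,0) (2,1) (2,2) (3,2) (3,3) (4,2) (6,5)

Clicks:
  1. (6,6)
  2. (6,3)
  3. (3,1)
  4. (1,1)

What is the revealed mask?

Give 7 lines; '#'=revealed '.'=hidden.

Click 1 (6,6) count=1: revealed 1 new [(6,6)] -> total=1
Click 2 (6,3) count=0: revealed 14 new [(3,0) (3,1) (4,0) (4,1) (5,0) (5,1) (5,2) (5,3) (5,4) (6,0) (6,1) (6,2) (6,3) (6,4)] -> total=15
Click 3 (3,1) count=5: revealed 0 new [(none)] -> total=15
Click 4 (1,1) count=4: revealed 1 new [(1,1)] -> total=16

Answer: .......
.#.....
.......
##.....
##.....
#####..
#####.#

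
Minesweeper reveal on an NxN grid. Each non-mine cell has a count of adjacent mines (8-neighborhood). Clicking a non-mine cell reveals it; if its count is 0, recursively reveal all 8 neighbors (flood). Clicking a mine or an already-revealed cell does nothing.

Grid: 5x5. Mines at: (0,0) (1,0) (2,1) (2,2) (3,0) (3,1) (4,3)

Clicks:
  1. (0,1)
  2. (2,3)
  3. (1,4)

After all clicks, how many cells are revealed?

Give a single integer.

Answer: 12

Derivation:
Click 1 (0,1) count=2: revealed 1 new [(0,1)] -> total=1
Click 2 (2,3) count=1: revealed 1 new [(2,3)] -> total=2
Click 3 (1,4) count=0: revealed 10 new [(0,2) (0,3) (0,4) (1,1) (1,2) (1,3) (1,4) (2,4) (3,3) (3,4)] -> total=12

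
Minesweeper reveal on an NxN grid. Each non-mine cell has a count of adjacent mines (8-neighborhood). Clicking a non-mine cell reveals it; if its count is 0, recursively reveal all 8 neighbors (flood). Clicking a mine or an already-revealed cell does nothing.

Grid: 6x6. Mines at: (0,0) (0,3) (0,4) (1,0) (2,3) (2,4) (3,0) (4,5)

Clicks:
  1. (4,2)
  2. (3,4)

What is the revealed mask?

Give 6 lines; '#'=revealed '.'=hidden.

Answer: ......
......
......
.####.
#####.
#####.

Derivation:
Click 1 (4,2) count=0: revealed 14 new [(3,1) (3,2) (3,3) (3,4) (4,0) (4,1) (4,2) (4,3) (4,4) (5,0) (5,1) (5,2) (5,3) (5,4)] -> total=14
Click 2 (3,4) count=3: revealed 0 new [(none)] -> total=14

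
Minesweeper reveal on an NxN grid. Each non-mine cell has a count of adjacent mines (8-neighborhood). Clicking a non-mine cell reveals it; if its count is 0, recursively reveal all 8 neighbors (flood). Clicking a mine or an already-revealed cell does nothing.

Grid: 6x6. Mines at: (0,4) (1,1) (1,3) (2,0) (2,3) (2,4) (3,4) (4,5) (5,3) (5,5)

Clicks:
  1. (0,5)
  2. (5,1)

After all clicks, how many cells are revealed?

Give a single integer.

Click 1 (0,5) count=1: revealed 1 new [(0,5)] -> total=1
Click 2 (5,1) count=0: revealed 9 new [(3,0) (3,1) (3,2) (4,0) (4,1) (4,2) (5,0) (5,1) (5,2)] -> total=10

Answer: 10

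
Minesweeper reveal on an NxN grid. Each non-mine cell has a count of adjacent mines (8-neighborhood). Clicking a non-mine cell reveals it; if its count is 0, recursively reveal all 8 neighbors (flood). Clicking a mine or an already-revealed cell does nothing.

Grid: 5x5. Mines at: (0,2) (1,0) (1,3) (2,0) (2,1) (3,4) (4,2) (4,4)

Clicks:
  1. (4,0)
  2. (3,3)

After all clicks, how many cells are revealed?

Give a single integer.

Answer: 5

Derivation:
Click 1 (4,0) count=0: revealed 4 new [(3,0) (3,1) (4,0) (4,1)] -> total=4
Click 2 (3,3) count=3: revealed 1 new [(3,3)] -> total=5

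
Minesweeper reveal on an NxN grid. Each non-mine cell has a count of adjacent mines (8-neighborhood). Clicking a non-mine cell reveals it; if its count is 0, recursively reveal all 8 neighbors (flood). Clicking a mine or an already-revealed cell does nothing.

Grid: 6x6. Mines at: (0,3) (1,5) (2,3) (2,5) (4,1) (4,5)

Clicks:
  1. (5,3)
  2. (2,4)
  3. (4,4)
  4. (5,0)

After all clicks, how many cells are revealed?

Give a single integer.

Click 1 (5,3) count=0: revealed 9 new [(3,2) (3,3) (3,4) (4,2) (4,3) (4,4) (5,2) (5,3) (5,4)] -> total=9
Click 2 (2,4) count=3: revealed 1 new [(2,4)] -> total=10
Click 3 (4,4) count=1: revealed 0 new [(none)] -> total=10
Click 4 (5,0) count=1: revealed 1 new [(5,0)] -> total=11

Answer: 11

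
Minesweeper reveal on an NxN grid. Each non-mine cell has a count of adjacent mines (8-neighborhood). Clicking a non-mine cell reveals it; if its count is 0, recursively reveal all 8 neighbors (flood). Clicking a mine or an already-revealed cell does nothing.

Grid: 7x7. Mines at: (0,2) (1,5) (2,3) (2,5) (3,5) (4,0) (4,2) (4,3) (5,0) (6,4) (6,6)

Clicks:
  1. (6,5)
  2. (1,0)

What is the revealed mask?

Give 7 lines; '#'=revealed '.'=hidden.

Answer: ##.....
###....
###....
###....
.......
.......
.....#.

Derivation:
Click 1 (6,5) count=2: revealed 1 new [(6,5)] -> total=1
Click 2 (1,0) count=0: revealed 11 new [(0,0) (0,1) (1,0) (1,1) (1,2) (2,0) (2,1) (2,2) (3,0) (3,1) (3,2)] -> total=12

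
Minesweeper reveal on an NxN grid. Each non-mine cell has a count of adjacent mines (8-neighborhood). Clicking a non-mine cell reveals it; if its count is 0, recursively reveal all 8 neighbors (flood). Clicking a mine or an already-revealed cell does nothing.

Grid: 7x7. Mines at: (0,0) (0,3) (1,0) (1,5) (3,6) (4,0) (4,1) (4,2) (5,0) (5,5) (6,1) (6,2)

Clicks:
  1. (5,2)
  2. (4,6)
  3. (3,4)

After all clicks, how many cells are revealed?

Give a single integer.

Click 1 (5,2) count=4: revealed 1 new [(5,2)] -> total=1
Click 2 (4,6) count=2: revealed 1 new [(4,6)] -> total=2
Click 3 (3,4) count=0: revealed 17 new [(1,1) (1,2) (1,3) (1,4) (2,1) (2,2) (2,3) (2,4) (2,5) (3,1) (3,2) (3,3) (3,4) (3,5) (4,3) (4,4) (4,5)] -> total=19

Answer: 19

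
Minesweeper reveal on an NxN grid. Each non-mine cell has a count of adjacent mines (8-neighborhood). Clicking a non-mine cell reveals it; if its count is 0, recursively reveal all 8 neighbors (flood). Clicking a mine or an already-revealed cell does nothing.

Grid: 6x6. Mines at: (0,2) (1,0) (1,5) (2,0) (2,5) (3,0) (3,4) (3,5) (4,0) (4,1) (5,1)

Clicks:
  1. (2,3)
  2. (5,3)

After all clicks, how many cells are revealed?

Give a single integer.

Click 1 (2,3) count=1: revealed 1 new [(2,3)] -> total=1
Click 2 (5,3) count=0: revealed 8 new [(4,2) (4,3) (4,4) (4,5) (5,2) (5,3) (5,4) (5,5)] -> total=9

Answer: 9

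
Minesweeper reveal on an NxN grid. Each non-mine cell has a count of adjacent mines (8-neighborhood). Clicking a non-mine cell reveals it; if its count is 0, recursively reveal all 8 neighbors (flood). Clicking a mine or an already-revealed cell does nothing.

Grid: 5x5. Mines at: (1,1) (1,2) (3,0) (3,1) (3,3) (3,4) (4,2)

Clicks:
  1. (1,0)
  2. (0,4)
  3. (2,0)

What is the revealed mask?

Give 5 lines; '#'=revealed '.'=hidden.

Click 1 (1,0) count=1: revealed 1 new [(1,0)] -> total=1
Click 2 (0,4) count=0: revealed 6 new [(0,3) (0,4) (1,3) (1,4) (2,3) (2,4)] -> total=7
Click 3 (2,0) count=3: revealed 1 new [(2,0)] -> total=8

Answer: ...##
#..##
#..##
.....
.....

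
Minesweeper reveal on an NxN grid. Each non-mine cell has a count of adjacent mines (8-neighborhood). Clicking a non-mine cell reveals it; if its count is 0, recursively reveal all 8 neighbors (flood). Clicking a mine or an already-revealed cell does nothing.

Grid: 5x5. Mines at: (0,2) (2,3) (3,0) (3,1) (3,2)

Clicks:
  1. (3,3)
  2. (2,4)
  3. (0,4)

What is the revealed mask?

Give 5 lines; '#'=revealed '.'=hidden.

Click 1 (3,3) count=2: revealed 1 new [(3,3)] -> total=1
Click 2 (2,4) count=1: revealed 1 new [(2,4)] -> total=2
Click 3 (0,4) count=0: revealed 4 new [(0,3) (0,4) (1,3) (1,4)] -> total=6

Answer: ...##
...##
....#
...#.
.....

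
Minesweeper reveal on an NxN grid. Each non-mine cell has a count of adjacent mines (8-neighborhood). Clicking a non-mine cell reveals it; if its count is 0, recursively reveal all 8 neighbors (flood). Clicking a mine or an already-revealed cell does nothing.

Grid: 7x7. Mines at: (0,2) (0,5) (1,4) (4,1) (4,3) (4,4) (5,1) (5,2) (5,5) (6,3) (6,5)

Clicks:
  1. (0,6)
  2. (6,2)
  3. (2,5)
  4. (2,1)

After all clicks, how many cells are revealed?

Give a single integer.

Click 1 (0,6) count=1: revealed 1 new [(0,6)] -> total=1
Click 2 (6,2) count=3: revealed 1 new [(6,2)] -> total=2
Click 3 (2,5) count=1: revealed 1 new [(2,5)] -> total=3
Click 4 (2,1) count=0: revealed 14 new [(0,0) (0,1) (1,0) (1,1) (1,2) (1,3) (2,0) (2,1) (2,2) (2,3) (3,0) (3,1) (3,2) (3,3)] -> total=17

Answer: 17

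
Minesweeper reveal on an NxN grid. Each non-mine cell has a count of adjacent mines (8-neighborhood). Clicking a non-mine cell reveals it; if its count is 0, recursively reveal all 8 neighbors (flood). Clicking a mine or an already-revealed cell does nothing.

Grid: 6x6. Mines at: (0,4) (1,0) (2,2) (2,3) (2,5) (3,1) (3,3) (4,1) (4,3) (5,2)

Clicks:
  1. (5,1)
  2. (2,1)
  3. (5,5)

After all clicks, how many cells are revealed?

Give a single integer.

Click 1 (5,1) count=2: revealed 1 new [(5,1)] -> total=1
Click 2 (2,1) count=3: revealed 1 new [(2,1)] -> total=2
Click 3 (5,5) count=0: revealed 6 new [(3,4) (3,5) (4,4) (4,5) (5,4) (5,5)] -> total=8

Answer: 8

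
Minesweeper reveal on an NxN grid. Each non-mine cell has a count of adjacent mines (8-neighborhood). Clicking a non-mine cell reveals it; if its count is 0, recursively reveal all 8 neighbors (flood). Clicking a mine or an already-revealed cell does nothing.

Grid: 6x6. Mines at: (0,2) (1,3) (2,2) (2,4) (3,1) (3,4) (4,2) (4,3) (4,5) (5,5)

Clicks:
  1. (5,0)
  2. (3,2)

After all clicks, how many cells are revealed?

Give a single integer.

Answer: 5

Derivation:
Click 1 (5,0) count=0: revealed 4 new [(4,0) (4,1) (5,0) (5,1)] -> total=4
Click 2 (3,2) count=4: revealed 1 new [(3,2)] -> total=5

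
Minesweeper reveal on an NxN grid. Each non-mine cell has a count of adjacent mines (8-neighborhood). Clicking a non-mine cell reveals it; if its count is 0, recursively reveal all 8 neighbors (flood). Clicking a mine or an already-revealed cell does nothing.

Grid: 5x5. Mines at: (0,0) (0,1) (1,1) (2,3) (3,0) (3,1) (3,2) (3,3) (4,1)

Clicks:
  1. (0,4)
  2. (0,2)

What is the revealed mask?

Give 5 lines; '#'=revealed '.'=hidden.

Answer: ..###
..###
.....
.....
.....

Derivation:
Click 1 (0,4) count=0: revealed 6 new [(0,2) (0,3) (0,4) (1,2) (1,3) (1,4)] -> total=6
Click 2 (0,2) count=2: revealed 0 new [(none)] -> total=6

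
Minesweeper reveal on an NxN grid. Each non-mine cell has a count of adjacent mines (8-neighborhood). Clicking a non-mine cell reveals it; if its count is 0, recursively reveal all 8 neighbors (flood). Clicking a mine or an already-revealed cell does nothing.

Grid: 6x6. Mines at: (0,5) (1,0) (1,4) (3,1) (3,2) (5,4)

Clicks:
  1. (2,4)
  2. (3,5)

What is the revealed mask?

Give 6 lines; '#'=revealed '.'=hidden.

Click 1 (2,4) count=1: revealed 1 new [(2,4)] -> total=1
Click 2 (3,5) count=0: revealed 8 new [(2,3) (2,5) (3,3) (3,4) (3,5) (4,3) (4,4) (4,5)] -> total=9

Answer: ......
......
...###
...###
...###
......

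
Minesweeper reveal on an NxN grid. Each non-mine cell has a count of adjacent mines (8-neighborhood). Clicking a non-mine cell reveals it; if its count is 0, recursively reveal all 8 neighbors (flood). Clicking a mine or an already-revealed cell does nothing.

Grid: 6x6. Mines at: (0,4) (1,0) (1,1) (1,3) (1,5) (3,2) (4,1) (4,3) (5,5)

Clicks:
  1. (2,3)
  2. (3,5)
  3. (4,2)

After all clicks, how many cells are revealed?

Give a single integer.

Answer: 8

Derivation:
Click 1 (2,3) count=2: revealed 1 new [(2,3)] -> total=1
Click 2 (3,5) count=0: revealed 6 new [(2,4) (2,5) (3,4) (3,5) (4,4) (4,5)] -> total=7
Click 3 (4,2) count=3: revealed 1 new [(4,2)] -> total=8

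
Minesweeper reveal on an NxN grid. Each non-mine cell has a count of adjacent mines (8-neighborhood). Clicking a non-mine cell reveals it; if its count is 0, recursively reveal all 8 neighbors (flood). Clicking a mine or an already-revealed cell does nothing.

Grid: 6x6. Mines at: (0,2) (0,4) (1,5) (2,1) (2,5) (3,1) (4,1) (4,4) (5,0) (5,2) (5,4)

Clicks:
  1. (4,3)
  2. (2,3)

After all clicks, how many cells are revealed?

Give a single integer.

Answer: 10

Derivation:
Click 1 (4,3) count=3: revealed 1 new [(4,3)] -> total=1
Click 2 (2,3) count=0: revealed 9 new [(1,2) (1,3) (1,4) (2,2) (2,3) (2,4) (3,2) (3,3) (3,4)] -> total=10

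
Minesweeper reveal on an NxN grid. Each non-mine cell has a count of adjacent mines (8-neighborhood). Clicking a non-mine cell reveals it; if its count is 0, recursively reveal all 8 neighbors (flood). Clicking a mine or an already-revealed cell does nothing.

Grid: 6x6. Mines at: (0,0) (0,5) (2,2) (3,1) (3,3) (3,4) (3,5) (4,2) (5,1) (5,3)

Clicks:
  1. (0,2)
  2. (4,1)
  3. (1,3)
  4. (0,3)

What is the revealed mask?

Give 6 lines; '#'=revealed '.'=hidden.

Answer: .####.
.####.
......
......
.#....
......

Derivation:
Click 1 (0,2) count=0: revealed 8 new [(0,1) (0,2) (0,3) (0,4) (1,1) (1,2) (1,3) (1,4)] -> total=8
Click 2 (4,1) count=3: revealed 1 new [(4,1)] -> total=9
Click 3 (1,3) count=1: revealed 0 new [(none)] -> total=9
Click 4 (0,3) count=0: revealed 0 new [(none)] -> total=9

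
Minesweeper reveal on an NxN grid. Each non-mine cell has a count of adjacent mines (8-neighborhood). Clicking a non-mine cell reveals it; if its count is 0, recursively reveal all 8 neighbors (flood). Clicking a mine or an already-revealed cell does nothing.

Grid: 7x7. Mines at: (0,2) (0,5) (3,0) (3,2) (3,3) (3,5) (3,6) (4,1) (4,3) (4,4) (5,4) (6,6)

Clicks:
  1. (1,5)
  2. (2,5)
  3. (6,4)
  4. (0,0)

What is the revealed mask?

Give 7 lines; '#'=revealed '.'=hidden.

Answer: ##.....
##...#.
##...#.
.......
.......
.......
....#..

Derivation:
Click 1 (1,5) count=1: revealed 1 new [(1,5)] -> total=1
Click 2 (2,5) count=2: revealed 1 new [(2,5)] -> total=2
Click 3 (6,4) count=1: revealed 1 new [(6,4)] -> total=3
Click 4 (0,0) count=0: revealed 6 new [(0,0) (0,1) (1,0) (1,1) (2,0) (2,1)] -> total=9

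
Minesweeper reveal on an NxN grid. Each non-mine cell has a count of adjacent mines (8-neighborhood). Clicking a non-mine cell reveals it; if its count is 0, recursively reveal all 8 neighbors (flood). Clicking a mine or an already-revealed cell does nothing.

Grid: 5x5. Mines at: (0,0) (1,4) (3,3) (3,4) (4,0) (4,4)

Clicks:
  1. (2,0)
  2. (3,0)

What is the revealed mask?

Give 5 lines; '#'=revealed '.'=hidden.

Answer: .###.
####.
####.
###..
.....

Derivation:
Click 1 (2,0) count=0: revealed 14 new [(0,1) (0,2) (0,3) (1,0) (1,1) (1,2) (1,3) (2,0) (2,1) (2,2) (2,3) (3,0) (3,1) (3,2)] -> total=14
Click 2 (3,0) count=1: revealed 0 new [(none)] -> total=14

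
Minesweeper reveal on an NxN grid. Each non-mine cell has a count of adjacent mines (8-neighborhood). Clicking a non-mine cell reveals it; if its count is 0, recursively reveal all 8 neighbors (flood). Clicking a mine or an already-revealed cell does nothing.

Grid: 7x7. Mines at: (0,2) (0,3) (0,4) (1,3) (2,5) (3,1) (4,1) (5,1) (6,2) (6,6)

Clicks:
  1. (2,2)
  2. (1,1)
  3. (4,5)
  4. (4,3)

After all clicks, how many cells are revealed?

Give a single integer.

Answer: 22

Derivation:
Click 1 (2,2) count=2: revealed 1 new [(2,2)] -> total=1
Click 2 (1,1) count=1: revealed 1 new [(1,1)] -> total=2
Click 3 (4,5) count=0: revealed 20 new [(2,3) (2,4) (3,2) (3,3) (3,4) (3,5) (3,6) (4,2) (4,3) (4,4) (4,5) (4,6) (5,2) (5,3) (5,4) (5,5) (5,6) (6,3) (6,4) (6,5)] -> total=22
Click 4 (4,3) count=0: revealed 0 new [(none)] -> total=22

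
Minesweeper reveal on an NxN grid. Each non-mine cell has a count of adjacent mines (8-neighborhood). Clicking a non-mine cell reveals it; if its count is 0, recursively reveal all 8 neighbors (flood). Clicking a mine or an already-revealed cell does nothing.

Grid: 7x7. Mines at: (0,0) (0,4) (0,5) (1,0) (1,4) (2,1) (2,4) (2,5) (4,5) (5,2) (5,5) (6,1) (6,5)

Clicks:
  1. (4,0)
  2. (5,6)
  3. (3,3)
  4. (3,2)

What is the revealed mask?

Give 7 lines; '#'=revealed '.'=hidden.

Answer: .......
.......
.......
####...
##.....
##....#
.......

Derivation:
Click 1 (4,0) count=0: revealed 6 new [(3,0) (3,1) (4,0) (4,1) (5,0) (5,1)] -> total=6
Click 2 (5,6) count=3: revealed 1 new [(5,6)] -> total=7
Click 3 (3,3) count=1: revealed 1 new [(3,3)] -> total=8
Click 4 (3,2) count=1: revealed 1 new [(3,2)] -> total=9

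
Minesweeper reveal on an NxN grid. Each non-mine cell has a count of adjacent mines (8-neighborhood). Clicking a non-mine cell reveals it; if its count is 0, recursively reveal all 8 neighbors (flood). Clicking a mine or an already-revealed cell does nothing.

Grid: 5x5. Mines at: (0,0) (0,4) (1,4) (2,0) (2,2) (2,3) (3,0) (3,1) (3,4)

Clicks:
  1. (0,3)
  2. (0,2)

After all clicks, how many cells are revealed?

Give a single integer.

Answer: 6

Derivation:
Click 1 (0,3) count=2: revealed 1 new [(0,3)] -> total=1
Click 2 (0,2) count=0: revealed 5 new [(0,1) (0,2) (1,1) (1,2) (1,3)] -> total=6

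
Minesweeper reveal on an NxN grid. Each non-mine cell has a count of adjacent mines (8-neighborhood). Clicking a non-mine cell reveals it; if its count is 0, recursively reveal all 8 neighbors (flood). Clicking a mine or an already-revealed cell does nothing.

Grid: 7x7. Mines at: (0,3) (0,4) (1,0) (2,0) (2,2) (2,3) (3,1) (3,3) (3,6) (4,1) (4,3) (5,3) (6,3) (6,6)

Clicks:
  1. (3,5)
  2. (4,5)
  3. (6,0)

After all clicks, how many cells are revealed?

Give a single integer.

Answer: 8

Derivation:
Click 1 (3,5) count=1: revealed 1 new [(3,5)] -> total=1
Click 2 (4,5) count=1: revealed 1 new [(4,5)] -> total=2
Click 3 (6,0) count=0: revealed 6 new [(5,0) (5,1) (5,2) (6,0) (6,1) (6,2)] -> total=8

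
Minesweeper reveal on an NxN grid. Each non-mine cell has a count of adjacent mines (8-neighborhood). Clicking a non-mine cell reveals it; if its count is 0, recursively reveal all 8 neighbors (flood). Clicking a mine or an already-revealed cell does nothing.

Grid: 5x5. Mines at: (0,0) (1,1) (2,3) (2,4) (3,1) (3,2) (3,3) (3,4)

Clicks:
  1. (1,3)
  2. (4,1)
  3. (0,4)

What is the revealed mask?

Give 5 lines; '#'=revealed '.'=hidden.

Answer: ..###
..###
.....
.....
.#...

Derivation:
Click 1 (1,3) count=2: revealed 1 new [(1,3)] -> total=1
Click 2 (4,1) count=2: revealed 1 new [(4,1)] -> total=2
Click 3 (0,4) count=0: revealed 5 new [(0,2) (0,3) (0,4) (1,2) (1,4)] -> total=7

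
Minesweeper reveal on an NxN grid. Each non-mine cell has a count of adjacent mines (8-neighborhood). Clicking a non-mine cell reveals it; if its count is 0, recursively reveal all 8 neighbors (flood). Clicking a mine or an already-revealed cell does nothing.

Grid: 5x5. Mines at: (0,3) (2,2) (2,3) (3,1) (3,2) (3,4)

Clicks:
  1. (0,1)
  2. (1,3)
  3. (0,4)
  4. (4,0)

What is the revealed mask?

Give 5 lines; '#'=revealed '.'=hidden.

Answer: ###.#
####.
##...
.....
#....

Derivation:
Click 1 (0,1) count=0: revealed 8 new [(0,0) (0,1) (0,2) (1,0) (1,1) (1,2) (2,0) (2,1)] -> total=8
Click 2 (1,3) count=3: revealed 1 new [(1,3)] -> total=9
Click 3 (0,4) count=1: revealed 1 new [(0,4)] -> total=10
Click 4 (4,0) count=1: revealed 1 new [(4,0)] -> total=11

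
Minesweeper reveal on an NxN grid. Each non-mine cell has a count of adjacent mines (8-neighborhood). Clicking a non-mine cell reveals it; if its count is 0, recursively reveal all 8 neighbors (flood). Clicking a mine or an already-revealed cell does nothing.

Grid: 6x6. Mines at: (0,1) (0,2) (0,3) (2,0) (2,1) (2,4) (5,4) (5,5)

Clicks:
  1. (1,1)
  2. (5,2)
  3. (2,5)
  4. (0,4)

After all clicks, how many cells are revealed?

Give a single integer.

Answer: 15

Derivation:
Click 1 (1,1) count=4: revealed 1 new [(1,1)] -> total=1
Click 2 (5,2) count=0: revealed 12 new [(3,0) (3,1) (3,2) (3,3) (4,0) (4,1) (4,2) (4,3) (5,0) (5,1) (5,2) (5,3)] -> total=13
Click 3 (2,5) count=1: revealed 1 new [(2,5)] -> total=14
Click 4 (0,4) count=1: revealed 1 new [(0,4)] -> total=15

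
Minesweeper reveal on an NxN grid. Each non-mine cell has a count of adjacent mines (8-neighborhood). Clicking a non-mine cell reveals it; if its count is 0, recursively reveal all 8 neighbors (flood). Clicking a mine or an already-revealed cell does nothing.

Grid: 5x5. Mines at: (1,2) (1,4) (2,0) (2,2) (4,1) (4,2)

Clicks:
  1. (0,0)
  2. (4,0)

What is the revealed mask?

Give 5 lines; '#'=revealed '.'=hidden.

Click 1 (0,0) count=0: revealed 4 new [(0,0) (0,1) (1,0) (1,1)] -> total=4
Click 2 (4,0) count=1: revealed 1 new [(4,0)] -> total=5

Answer: ##...
##...
.....
.....
#....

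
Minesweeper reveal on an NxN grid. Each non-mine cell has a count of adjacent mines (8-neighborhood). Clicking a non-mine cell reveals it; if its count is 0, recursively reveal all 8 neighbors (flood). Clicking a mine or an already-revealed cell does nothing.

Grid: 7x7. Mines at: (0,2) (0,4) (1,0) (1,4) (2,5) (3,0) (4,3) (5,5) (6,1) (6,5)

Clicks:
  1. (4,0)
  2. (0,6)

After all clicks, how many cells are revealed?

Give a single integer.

Click 1 (4,0) count=1: revealed 1 new [(4,0)] -> total=1
Click 2 (0,6) count=0: revealed 4 new [(0,5) (0,6) (1,5) (1,6)] -> total=5

Answer: 5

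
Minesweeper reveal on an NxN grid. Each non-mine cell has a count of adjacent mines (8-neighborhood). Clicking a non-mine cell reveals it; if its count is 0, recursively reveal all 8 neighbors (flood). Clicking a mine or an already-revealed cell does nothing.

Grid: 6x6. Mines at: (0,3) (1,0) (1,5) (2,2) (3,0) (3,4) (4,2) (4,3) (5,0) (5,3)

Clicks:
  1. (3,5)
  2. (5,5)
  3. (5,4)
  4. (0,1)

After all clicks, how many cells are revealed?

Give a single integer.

Click 1 (3,5) count=1: revealed 1 new [(3,5)] -> total=1
Click 2 (5,5) count=0: revealed 4 new [(4,4) (4,5) (5,4) (5,5)] -> total=5
Click 3 (5,4) count=2: revealed 0 new [(none)] -> total=5
Click 4 (0,1) count=1: revealed 1 new [(0,1)] -> total=6

Answer: 6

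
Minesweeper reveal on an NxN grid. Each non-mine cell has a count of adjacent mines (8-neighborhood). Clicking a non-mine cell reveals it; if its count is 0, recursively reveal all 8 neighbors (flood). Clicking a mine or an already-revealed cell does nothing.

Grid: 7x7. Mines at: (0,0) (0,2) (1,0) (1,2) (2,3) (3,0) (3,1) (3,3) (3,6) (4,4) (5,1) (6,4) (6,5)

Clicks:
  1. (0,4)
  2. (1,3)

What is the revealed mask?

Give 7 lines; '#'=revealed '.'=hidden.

Click 1 (0,4) count=0: revealed 11 new [(0,3) (0,4) (0,5) (0,6) (1,3) (1,4) (1,5) (1,6) (2,4) (2,5) (2,6)] -> total=11
Click 2 (1,3) count=3: revealed 0 new [(none)] -> total=11

Answer: ...####
...####
....###
.......
.......
.......
.......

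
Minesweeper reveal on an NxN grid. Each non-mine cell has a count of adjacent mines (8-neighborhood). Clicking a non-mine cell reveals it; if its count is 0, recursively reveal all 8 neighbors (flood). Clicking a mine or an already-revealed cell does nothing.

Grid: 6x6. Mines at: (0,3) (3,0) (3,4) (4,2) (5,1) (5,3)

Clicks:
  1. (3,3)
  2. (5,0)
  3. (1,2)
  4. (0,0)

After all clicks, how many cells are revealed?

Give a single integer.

Answer: 15

Derivation:
Click 1 (3,3) count=2: revealed 1 new [(3,3)] -> total=1
Click 2 (5,0) count=1: revealed 1 new [(5,0)] -> total=2
Click 3 (1,2) count=1: revealed 1 new [(1,2)] -> total=3
Click 4 (0,0) count=0: revealed 12 new [(0,0) (0,1) (0,2) (1,0) (1,1) (1,3) (2,0) (2,1) (2,2) (2,3) (3,1) (3,2)] -> total=15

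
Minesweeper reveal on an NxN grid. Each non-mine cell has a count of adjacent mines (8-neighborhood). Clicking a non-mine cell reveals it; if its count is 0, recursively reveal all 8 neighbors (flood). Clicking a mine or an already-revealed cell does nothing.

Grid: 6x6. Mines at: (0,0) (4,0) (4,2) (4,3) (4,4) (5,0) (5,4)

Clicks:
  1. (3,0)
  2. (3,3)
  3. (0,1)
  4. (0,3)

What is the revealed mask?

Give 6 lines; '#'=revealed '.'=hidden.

Answer: .#####
######
######
######
......
......

Derivation:
Click 1 (3,0) count=1: revealed 1 new [(3,0)] -> total=1
Click 2 (3,3) count=3: revealed 1 new [(3,3)] -> total=2
Click 3 (0,1) count=1: revealed 1 new [(0,1)] -> total=3
Click 4 (0,3) count=0: revealed 20 new [(0,2) (0,3) (0,4) (0,5) (1,0) (1,1) (1,2) (1,3) (1,4) (1,5) (2,0) (2,1) (2,2) (2,3) (2,4) (2,5) (3,1) (3,2) (3,4) (3,5)] -> total=23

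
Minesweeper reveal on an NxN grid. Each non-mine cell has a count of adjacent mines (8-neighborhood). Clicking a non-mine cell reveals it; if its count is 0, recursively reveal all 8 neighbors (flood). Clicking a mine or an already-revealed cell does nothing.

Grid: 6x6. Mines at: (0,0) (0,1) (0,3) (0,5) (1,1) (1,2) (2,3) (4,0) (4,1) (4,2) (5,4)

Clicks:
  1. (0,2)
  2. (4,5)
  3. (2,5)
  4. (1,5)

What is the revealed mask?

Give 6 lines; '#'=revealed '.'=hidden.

Answer: ..#...
....##
....##
....##
....##
......

Derivation:
Click 1 (0,2) count=4: revealed 1 new [(0,2)] -> total=1
Click 2 (4,5) count=1: revealed 1 new [(4,5)] -> total=2
Click 3 (2,5) count=0: revealed 7 new [(1,4) (1,5) (2,4) (2,5) (3,4) (3,5) (4,4)] -> total=9
Click 4 (1,5) count=1: revealed 0 new [(none)] -> total=9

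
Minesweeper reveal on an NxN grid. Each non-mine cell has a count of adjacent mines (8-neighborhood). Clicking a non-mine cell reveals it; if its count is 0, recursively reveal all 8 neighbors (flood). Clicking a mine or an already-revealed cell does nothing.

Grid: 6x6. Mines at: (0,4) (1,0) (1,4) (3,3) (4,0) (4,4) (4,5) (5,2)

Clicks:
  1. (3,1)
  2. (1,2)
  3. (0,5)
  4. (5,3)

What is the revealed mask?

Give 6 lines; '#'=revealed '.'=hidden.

Click 1 (3,1) count=1: revealed 1 new [(3,1)] -> total=1
Click 2 (1,2) count=0: revealed 9 new [(0,1) (0,2) (0,3) (1,1) (1,2) (1,3) (2,1) (2,2) (2,3)] -> total=10
Click 3 (0,5) count=2: revealed 1 new [(0,5)] -> total=11
Click 4 (5,3) count=2: revealed 1 new [(5,3)] -> total=12

Answer: .###.#
.###..
.###..
.#....
......
...#..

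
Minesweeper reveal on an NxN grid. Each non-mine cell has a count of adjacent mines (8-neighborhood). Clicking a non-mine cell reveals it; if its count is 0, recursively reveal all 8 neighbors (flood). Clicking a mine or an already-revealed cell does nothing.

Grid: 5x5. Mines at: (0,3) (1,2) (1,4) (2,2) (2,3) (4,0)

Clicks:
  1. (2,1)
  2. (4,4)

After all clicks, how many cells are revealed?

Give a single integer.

Answer: 9

Derivation:
Click 1 (2,1) count=2: revealed 1 new [(2,1)] -> total=1
Click 2 (4,4) count=0: revealed 8 new [(3,1) (3,2) (3,3) (3,4) (4,1) (4,2) (4,3) (4,4)] -> total=9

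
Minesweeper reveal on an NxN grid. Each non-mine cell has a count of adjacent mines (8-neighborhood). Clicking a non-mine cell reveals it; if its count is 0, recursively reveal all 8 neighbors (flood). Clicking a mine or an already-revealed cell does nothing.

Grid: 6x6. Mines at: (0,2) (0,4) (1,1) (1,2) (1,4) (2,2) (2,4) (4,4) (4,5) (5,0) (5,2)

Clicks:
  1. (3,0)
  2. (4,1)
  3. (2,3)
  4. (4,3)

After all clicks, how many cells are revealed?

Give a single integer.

Click 1 (3,0) count=0: revealed 6 new [(2,0) (2,1) (3,0) (3,1) (4,0) (4,1)] -> total=6
Click 2 (4,1) count=2: revealed 0 new [(none)] -> total=6
Click 3 (2,3) count=4: revealed 1 new [(2,3)] -> total=7
Click 4 (4,3) count=2: revealed 1 new [(4,3)] -> total=8

Answer: 8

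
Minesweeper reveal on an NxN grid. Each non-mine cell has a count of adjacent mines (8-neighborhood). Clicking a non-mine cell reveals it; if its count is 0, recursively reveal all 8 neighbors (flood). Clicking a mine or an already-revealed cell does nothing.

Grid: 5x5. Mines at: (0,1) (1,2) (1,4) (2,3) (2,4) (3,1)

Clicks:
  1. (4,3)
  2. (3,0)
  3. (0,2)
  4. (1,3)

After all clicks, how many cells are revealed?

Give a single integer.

Click 1 (4,3) count=0: revealed 6 new [(3,2) (3,3) (3,4) (4,2) (4,3) (4,4)] -> total=6
Click 2 (3,0) count=1: revealed 1 new [(3,0)] -> total=7
Click 3 (0,2) count=2: revealed 1 new [(0,2)] -> total=8
Click 4 (1,3) count=4: revealed 1 new [(1,3)] -> total=9

Answer: 9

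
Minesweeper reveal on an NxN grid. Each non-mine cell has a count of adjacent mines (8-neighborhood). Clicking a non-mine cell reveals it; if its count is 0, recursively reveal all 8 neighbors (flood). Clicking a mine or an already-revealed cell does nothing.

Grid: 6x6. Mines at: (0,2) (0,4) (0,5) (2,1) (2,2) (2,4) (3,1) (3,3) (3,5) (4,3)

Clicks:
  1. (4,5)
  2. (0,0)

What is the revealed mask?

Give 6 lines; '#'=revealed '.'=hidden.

Answer: ##....
##....
......
......
.....#
......

Derivation:
Click 1 (4,5) count=1: revealed 1 new [(4,5)] -> total=1
Click 2 (0,0) count=0: revealed 4 new [(0,0) (0,1) (1,0) (1,1)] -> total=5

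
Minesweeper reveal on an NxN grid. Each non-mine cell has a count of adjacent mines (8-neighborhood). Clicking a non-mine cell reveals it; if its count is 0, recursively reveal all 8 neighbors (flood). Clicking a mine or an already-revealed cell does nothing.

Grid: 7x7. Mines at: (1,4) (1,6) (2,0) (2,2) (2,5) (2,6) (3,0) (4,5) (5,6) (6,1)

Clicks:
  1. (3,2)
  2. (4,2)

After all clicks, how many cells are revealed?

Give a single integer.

Answer: 17

Derivation:
Click 1 (3,2) count=1: revealed 1 new [(3,2)] -> total=1
Click 2 (4,2) count=0: revealed 16 new [(3,1) (3,3) (3,4) (4,1) (4,2) (4,3) (4,4) (5,1) (5,2) (5,3) (5,4) (5,5) (6,2) (6,3) (6,4) (6,5)] -> total=17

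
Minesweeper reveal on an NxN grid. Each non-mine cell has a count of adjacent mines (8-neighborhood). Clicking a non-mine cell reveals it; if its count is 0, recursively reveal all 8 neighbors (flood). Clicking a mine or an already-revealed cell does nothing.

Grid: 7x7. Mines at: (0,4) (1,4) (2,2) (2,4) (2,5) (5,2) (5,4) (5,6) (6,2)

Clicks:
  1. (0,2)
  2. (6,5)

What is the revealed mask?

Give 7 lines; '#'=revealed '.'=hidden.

Answer: ####...
####...
##.....
##.....
##.....
##.....
##...#.

Derivation:
Click 1 (0,2) count=0: revealed 18 new [(0,0) (0,1) (0,2) (0,3) (1,0) (1,1) (1,2) (1,3) (2,0) (2,1) (3,0) (3,1) (4,0) (4,1) (5,0) (5,1) (6,0) (6,1)] -> total=18
Click 2 (6,5) count=2: revealed 1 new [(6,5)] -> total=19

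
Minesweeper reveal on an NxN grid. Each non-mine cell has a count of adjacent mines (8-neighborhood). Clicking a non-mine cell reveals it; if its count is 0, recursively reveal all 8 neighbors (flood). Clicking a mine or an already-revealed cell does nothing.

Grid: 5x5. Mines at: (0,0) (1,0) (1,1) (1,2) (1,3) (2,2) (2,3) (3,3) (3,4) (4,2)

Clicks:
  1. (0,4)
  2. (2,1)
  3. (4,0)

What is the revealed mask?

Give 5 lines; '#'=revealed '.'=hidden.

Answer: ....#
.....
##...
##...
##...

Derivation:
Click 1 (0,4) count=1: revealed 1 new [(0,4)] -> total=1
Click 2 (2,1) count=4: revealed 1 new [(2,1)] -> total=2
Click 3 (4,0) count=0: revealed 5 new [(2,0) (3,0) (3,1) (4,0) (4,1)] -> total=7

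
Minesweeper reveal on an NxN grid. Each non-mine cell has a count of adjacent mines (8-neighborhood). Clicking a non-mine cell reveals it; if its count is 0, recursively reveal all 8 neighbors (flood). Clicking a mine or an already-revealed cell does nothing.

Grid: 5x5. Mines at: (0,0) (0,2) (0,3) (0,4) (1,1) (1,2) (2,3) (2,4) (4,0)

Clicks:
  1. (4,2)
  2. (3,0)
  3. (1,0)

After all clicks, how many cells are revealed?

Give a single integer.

Answer: 10

Derivation:
Click 1 (4,2) count=0: revealed 8 new [(3,1) (3,2) (3,3) (3,4) (4,1) (4,2) (4,3) (4,4)] -> total=8
Click 2 (3,0) count=1: revealed 1 new [(3,0)] -> total=9
Click 3 (1,0) count=2: revealed 1 new [(1,0)] -> total=10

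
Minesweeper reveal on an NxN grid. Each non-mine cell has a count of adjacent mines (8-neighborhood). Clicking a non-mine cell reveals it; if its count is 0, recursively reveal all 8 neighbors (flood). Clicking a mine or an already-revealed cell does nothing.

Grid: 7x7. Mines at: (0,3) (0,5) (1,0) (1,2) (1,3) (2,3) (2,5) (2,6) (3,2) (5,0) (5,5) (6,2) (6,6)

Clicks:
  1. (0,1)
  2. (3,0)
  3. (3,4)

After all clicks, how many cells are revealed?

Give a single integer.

Answer: 8

Derivation:
Click 1 (0,1) count=2: revealed 1 new [(0,1)] -> total=1
Click 2 (3,0) count=0: revealed 6 new [(2,0) (2,1) (3,0) (3,1) (4,0) (4,1)] -> total=7
Click 3 (3,4) count=2: revealed 1 new [(3,4)] -> total=8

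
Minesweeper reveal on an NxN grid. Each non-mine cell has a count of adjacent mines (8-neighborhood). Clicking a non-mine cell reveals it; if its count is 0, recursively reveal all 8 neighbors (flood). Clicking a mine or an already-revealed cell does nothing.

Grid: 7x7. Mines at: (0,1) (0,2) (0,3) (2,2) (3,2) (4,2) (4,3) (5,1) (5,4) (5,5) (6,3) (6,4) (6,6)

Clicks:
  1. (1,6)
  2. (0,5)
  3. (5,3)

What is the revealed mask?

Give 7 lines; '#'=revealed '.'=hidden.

Click 1 (1,6) count=0: revealed 18 new [(0,4) (0,5) (0,6) (1,3) (1,4) (1,5) (1,6) (2,3) (2,4) (2,5) (2,6) (3,3) (3,4) (3,5) (3,6) (4,4) (4,5) (4,6)] -> total=18
Click 2 (0,5) count=0: revealed 0 new [(none)] -> total=18
Click 3 (5,3) count=5: revealed 1 new [(5,3)] -> total=19

Answer: ....###
...####
...####
...####
....###
...#...
.......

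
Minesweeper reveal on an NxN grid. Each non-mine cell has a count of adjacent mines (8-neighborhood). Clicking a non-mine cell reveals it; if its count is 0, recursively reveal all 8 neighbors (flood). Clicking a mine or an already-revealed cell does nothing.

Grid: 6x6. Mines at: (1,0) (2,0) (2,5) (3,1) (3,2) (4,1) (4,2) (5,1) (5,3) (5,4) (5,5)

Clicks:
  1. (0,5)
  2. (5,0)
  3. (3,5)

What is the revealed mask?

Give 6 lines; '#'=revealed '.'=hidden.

Answer: .#####
.#####
.####.
.....#
......
#.....

Derivation:
Click 1 (0,5) count=0: revealed 14 new [(0,1) (0,2) (0,3) (0,4) (0,5) (1,1) (1,2) (1,3) (1,4) (1,5) (2,1) (2,2) (2,3) (2,4)] -> total=14
Click 2 (5,0) count=2: revealed 1 new [(5,0)] -> total=15
Click 3 (3,5) count=1: revealed 1 new [(3,5)] -> total=16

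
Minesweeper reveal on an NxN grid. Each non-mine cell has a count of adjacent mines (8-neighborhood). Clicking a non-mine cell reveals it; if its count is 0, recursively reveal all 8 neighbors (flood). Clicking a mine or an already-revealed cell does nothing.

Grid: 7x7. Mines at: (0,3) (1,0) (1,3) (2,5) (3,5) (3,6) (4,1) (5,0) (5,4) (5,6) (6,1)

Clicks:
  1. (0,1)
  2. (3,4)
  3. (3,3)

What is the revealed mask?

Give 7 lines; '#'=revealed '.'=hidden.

Click 1 (0,1) count=1: revealed 1 new [(0,1)] -> total=1
Click 2 (3,4) count=2: revealed 1 new [(3,4)] -> total=2
Click 3 (3,3) count=0: revealed 8 new [(2,2) (2,3) (2,4) (3,2) (3,3) (4,2) (4,3) (4,4)] -> total=10

Answer: .#.....
.......
..###..
..###..
..###..
.......
.......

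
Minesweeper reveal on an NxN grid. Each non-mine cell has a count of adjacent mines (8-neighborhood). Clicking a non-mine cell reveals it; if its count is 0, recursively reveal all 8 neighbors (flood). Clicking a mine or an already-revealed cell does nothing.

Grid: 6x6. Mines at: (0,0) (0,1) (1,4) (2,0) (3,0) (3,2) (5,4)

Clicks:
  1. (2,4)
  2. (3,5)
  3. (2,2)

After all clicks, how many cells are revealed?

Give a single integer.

Click 1 (2,4) count=1: revealed 1 new [(2,4)] -> total=1
Click 2 (3,5) count=0: revealed 8 new [(2,3) (2,5) (3,3) (3,4) (3,5) (4,3) (4,4) (4,5)] -> total=9
Click 3 (2,2) count=1: revealed 1 new [(2,2)] -> total=10

Answer: 10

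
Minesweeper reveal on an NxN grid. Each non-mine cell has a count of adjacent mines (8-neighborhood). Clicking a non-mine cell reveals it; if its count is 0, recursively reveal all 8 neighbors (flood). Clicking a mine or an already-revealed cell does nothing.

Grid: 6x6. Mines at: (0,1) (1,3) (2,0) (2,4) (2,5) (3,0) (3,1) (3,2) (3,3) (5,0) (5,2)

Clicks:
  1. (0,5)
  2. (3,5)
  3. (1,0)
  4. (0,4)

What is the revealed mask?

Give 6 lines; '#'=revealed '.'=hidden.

Click 1 (0,5) count=0: revealed 4 new [(0,4) (0,5) (1,4) (1,5)] -> total=4
Click 2 (3,5) count=2: revealed 1 new [(3,5)] -> total=5
Click 3 (1,0) count=2: revealed 1 new [(1,0)] -> total=6
Click 4 (0,4) count=1: revealed 0 new [(none)] -> total=6

Answer: ....##
#...##
......
.....#
......
......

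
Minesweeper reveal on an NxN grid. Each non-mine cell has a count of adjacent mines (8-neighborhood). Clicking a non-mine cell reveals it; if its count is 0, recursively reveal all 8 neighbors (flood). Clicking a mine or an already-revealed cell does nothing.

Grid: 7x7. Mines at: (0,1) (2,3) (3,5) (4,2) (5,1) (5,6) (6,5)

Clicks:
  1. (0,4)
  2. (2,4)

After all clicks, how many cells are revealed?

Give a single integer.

Click 1 (0,4) count=0: revealed 13 new [(0,2) (0,3) (0,4) (0,5) (0,6) (1,2) (1,3) (1,4) (1,5) (1,6) (2,4) (2,5) (2,6)] -> total=13
Click 2 (2,4) count=2: revealed 0 new [(none)] -> total=13

Answer: 13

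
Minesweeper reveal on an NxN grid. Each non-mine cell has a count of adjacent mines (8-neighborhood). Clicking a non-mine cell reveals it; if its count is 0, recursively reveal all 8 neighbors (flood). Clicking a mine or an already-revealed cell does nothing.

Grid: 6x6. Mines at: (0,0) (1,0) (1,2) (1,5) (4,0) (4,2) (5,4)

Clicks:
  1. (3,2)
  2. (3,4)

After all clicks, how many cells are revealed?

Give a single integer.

Click 1 (3,2) count=1: revealed 1 new [(3,2)] -> total=1
Click 2 (3,4) count=0: revealed 9 new [(2,3) (2,4) (2,5) (3,3) (3,4) (3,5) (4,3) (4,4) (4,5)] -> total=10

Answer: 10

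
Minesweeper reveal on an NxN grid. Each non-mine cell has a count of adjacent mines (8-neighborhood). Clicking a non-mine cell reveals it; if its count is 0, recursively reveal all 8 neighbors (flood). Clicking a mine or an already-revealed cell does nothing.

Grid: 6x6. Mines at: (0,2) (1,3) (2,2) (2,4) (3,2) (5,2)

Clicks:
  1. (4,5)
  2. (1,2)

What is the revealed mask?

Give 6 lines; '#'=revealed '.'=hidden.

Click 1 (4,5) count=0: revealed 9 new [(3,3) (3,4) (3,5) (4,3) (4,4) (4,5) (5,3) (5,4) (5,5)] -> total=9
Click 2 (1,2) count=3: revealed 1 new [(1,2)] -> total=10

Answer: ......
..#...
......
...###
...###
...###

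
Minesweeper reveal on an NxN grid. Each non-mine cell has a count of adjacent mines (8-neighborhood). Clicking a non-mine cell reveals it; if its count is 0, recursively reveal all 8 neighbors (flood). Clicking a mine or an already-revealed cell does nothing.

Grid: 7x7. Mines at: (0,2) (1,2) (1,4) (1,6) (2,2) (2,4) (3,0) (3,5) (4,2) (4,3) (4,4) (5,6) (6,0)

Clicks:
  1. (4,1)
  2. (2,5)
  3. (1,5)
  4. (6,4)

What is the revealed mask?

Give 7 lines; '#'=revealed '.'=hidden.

Answer: .......
.....#.
.....#.
.......
.#.....
.#####.
.#####.

Derivation:
Click 1 (4,1) count=2: revealed 1 new [(4,1)] -> total=1
Click 2 (2,5) count=4: revealed 1 new [(2,5)] -> total=2
Click 3 (1,5) count=3: revealed 1 new [(1,5)] -> total=3
Click 4 (6,4) count=0: revealed 10 new [(5,1) (5,2) (5,3) (5,4) (5,5) (6,1) (6,2) (6,3) (6,4) (6,5)] -> total=13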